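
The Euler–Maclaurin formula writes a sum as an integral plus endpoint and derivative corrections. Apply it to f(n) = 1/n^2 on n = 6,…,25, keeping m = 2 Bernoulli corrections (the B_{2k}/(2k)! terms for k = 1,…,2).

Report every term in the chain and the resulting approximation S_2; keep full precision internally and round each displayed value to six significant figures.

∫_6^25 1/x^2 dx evaluates to 0.126667.
½[f(6) + f(25)] = ½[0.0277778 + 0.00160000] = 0.0146889.
So far: 0.141356.
Correction k=1: B_{2}/2! · (f^{(1)}(25) − f^{(1)}(6)) = 1/12 · (-0.000128000 − (-0.00925926)) = 0.000760938.
After k=1: 0.142116.
Correction k=2: B_{4}/4! · (f^{(3)}(25) − f^{(3)}(6)) = −1/720 · (-2.45760e-06 − (-0.00308642)) = -4.28328e-06.

S_2 ≈ 0.142112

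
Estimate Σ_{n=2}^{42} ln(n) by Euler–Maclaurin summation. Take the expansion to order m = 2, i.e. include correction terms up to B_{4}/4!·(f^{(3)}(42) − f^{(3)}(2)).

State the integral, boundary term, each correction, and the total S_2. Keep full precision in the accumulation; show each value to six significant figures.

S_2 ≈ 117.772

∫_2^42 ln(x) dx evaluates to 115.596.
Endpoint term: (f(2) + f(42))/2 = (0.693147 + 3.73767)/2 = 2.21541.
Running total after boundary: 117.811.
Correction k=1: B_{2}/2! · (f^{(1)}(42) − f^{(1)}(2)) = 1/12 · (0.0238095 − 0.500000) = -0.0396825.
Running total after k=1: 117.772.
Correction k=2: B_{4}/4! · (f^{(3)}(42) − f^{(3)}(2)) = −1/720 · (2.69949e-05 − 0.250000) = 0.000347185.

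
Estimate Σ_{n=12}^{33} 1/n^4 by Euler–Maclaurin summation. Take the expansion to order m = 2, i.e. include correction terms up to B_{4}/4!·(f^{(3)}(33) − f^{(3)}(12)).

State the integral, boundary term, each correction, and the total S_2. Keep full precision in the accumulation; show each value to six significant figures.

The integral term ∫_12^33 1/x^4 dx = 0.000183626.
Boundary: ½(f(12) + f(33)) = ½(4.82253e-05 + 8.43226e-07) = 2.45343e-05.
Running total after boundary: 0.000208160.
Correction k=1: B_{2}/2! · (f^{(1)}(33) − f^{(1)}(12)) = 1/12 · (-1.02209e-07 − (-1.60751e-05)) = 1.33107e-06.
Running total after k=1: 0.000209491.
Correction k=2: B_{4}/4! · (f^{(3)}(33) − f^{(3)}(12)) = −1/720 · (-2.81568e-09 − (-3.34898e-06)) = -4.64745e-09.

S_2 ≈ 0.000209486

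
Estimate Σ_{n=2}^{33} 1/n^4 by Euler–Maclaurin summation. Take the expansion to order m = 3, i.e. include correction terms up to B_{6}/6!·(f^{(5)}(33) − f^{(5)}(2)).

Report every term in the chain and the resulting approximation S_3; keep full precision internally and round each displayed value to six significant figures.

S_3 ≈ 0.0824564

Integral: ∫_2^33 1/x^4 dx = 0.0416574.
Endpoint term: (f(2) + f(33))/2 = (0.0625000 + 8.43226e-07)/2 = 0.0312504.
Running total after boundary: 0.0729078.
Order-1 term: 1/12 · (-1.02209e-07 − (-0.125000)) = 0.0104167.
Running total after k=1: 0.0833245.
Order-2 term: −1/720 · (-2.81568e-09 − (-0.937500)) = -0.00130208.
Running total after k=2: 0.0820224.
Order-3 term: 1/30240 · (-1.44792e-10 − (-13.1250)) = 0.000434028.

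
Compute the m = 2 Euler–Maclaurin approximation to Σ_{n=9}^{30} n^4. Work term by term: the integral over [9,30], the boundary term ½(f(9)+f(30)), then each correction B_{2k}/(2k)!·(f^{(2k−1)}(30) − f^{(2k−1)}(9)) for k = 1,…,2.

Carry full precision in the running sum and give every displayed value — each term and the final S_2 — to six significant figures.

∫_9^30 x^4 dx evaluates to 4.84819e+06.
Endpoint term: (f(9) + f(30))/2 = (6561.00 + 810000)/2 = 408280.
Running total after boundary: 5.25647e+06.
Order-1 term: 1/12 · (108000 − 2916.00) = 8757.00.
After k=1: 5.26523e+06.
Order-2 term: −1/720 · (720.000 − 216.000) = -0.700000.

S_2 ≈ 5.26523e+06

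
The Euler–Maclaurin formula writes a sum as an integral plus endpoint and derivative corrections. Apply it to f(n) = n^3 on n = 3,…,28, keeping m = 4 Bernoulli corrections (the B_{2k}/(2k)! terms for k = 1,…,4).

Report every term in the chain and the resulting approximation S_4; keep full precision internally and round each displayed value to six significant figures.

∫_3^28 x^3 dx evaluates to 153644.
Endpoint term: (f(3) + f(28))/2 = (27.0000 + 21952.0)/2 = 10989.5.
Running total after boundary: 164633.
Order-1 term: 1/12 · (2352.00 − 27.0000) = 193.750.
Partial sum through k=1: 164827.
Order-2 term: −1/720 · (6.00000 − 6.00000) = 0.00000.
Partial sum through k=2: 164827.
Order-3 term: 1/30240 · (0.00000 − 0.00000) = 0.00000.
Partial sum through k=3: 164827.
Order-4 term: −1/1209600 · (0.00000 − 0.00000) = 0.00000.

S_4 ≈ 164827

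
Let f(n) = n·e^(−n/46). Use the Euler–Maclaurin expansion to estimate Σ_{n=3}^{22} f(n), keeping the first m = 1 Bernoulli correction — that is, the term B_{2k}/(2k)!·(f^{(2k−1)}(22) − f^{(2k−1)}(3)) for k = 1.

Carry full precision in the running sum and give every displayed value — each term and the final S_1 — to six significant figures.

Integral: ∫_3^22 x·e^(−x/46) dx = 172.767.
Boundary: ½(f(3) + f(22)) = ½(2.81059 + 13.6369) = 8.22376.
Running total after boundary: 180.991.
Order-1 term: 1/12 · (0.323405 − 0.875764) = -0.0460299.

S_1 ≈ 180.945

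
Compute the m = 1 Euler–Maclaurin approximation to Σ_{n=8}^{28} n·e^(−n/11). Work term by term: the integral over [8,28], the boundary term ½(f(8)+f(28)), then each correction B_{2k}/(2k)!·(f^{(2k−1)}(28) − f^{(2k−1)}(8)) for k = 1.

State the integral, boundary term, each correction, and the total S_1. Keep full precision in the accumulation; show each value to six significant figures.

Integral: ∫_8^28 x·e^(−x/11) dx = 67.3444.
½[f(8) + f(28)] = ½[3.86580 + 2.19625] = 3.03102.
Running total after boundary: 70.3754.
Order-1 term: 1/12 · (-0.121221 − 0.131789) = -0.0210842.

S_1 ≈ 70.3543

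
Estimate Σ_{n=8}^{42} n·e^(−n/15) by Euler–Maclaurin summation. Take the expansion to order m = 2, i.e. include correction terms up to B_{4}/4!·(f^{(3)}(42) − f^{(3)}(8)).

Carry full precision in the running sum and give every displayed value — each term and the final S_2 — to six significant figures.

S_2 ≈ 153.992

The integral term ∫_8^42 x·e^(−x/15) dx = 150.400.
Endpoint term: (f(8) + f(42))/2 = (4.69317 + 2.55402)/2 = 3.62360.
So far: 154.024.
Correction k=1: B_{2}/2! · (f^{(1)}(42) − f^{(1)}(8)) = 1/12 · (-0.109458 − 0.273768) = -0.0319355.
Partial sum through k=1: 153.992.
Correction k=2: B_{4}/4! · (f^{(3)}(42) − f^{(3)}(8)) = −1/720 · (5.40534e-05 − 0.00643138) = 8.85740e-06.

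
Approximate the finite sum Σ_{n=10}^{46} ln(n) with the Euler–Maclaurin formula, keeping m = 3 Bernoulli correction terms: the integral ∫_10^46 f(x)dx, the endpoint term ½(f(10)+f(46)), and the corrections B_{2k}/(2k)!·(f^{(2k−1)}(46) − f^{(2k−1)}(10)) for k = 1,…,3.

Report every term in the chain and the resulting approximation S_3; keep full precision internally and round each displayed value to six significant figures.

S_3 ≈ 120.151

∫_10^46 ln(x) dx evaluates to 117.092.
½[f(10) + f(46)] = ½[2.30259 + 3.82864] = 3.06561.
Running total after boundary: 120.157.
Order-1 term: 1/12 · (0.0217391 − 0.100000) = -0.00652174.
Partial sum through k=1: 120.151.
Order-2 term: −1/720 · (2.05474e-05 − 0.00200000) = 2.74924e-06.
Partial sum through k=2: 120.151.
Order-3 term: 1/30240 · (1.16526e-07 − 0.000240000) = -7.93265e-09.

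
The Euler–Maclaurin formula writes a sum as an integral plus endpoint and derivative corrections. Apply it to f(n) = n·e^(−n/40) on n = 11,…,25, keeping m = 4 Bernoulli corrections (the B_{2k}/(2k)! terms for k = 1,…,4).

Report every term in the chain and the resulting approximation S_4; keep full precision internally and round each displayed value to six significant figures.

S_4 ≈ 168.687

The integral term ∫_11^25 x·e^(−x/40) dx = 157.847.
Boundary: ½(f(11) + f(25)) = ½(8.35529 + 13.3815) = 10.8684.
Integral + boundary = 168.716.
Correction k=1: B_{2}/2! · (f^{(1)}(25) − f^{(1)}(11)) = 1/12 · (0.200723 − 0.550690) = -0.0291639.
After k=1: 168.687.
Correction k=2: B_{4}/4! · (f^{(3)}(25) − f^{(3)}(11)) = −1/720 · (0.000794529 − 0.00129365) = 6.93219e-07.
After k=2: 168.687.
Correction k=3: B_{6}/6! · (f^{(5)}(25) − f^{(5)}(11)) = 1/30240 · (9.14753e-07 − 1.40194e-06) = -1.61108e-11.
After k=3: 168.687.
Correction k=4: B_{8}/8! · (f^{(7)}(25) − f^{(7)}(11)) = −1/1209600 · (8.33079e-10 − 1.24710e-09) = 3.42279e-16.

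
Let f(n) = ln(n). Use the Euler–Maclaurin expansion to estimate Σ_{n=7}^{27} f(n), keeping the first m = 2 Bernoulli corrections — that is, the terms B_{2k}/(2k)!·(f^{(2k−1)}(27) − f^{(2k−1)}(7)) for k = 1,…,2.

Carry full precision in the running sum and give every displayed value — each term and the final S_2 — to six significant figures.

Integral: ∫_7^27 ln(x) dx = 55.3662.
½[f(7) + f(27)] = ½[1.94591 + 3.29584] = 2.62087.
Running total after boundary: 57.9871.
k=1: B_{2}/(2)! × [f^{(1)}(27) − f^{(1)}(7)] = 1/12 × (0.0370370 − 0.142857) = -0.00881834.
Partial sum through k=1: 57.9783.
k=2: B_{4}/(4)! × [f^{(3)}(27) − f^{(3)}(7)] = −1/720 × (0.000101611 − 0.00583090) = 7.95735e-06.

S_2 ≈ 57.9783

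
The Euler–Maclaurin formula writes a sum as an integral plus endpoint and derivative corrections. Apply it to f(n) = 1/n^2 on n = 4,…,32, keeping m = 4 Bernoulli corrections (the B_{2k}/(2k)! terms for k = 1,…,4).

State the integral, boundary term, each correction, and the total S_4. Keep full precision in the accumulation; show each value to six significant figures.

S_4 ≈ 0.253056

∫_4^32 1/x^2 dx evaluates to 0.218750.
Endpoint term: (f(4) + f(32))/2 = (0.0625000 + 0.000976562)/2 = 0.0317383.
Integral + boundary = 0.250488.
Order-1 term: 1/12 · (-6.10352e-05 − (-0.0312500)) = 0.00259908.
Partial sum through k=1: 0.253087.
Order-2 term: −1/720 · (-7.15256e-07 − (-0.0234375)) = -3.25511e-05.
Partial sum through k=2: 0.253055.
Order-3 term: 1/30240 · (-2.09548e-08 − (-0.0439453)) = 1.45322e-06.
Partial sum through k=3: 0.253056.
Order-4 term: −1/1209600 · (-1.14596e-09 − (-0.153809)) = -1.27157e-07.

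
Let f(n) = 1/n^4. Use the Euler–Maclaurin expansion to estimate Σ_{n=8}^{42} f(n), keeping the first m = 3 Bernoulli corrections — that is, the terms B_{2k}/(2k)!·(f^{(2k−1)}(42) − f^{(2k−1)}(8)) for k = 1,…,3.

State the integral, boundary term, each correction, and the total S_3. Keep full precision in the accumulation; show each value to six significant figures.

S_3 ≈ 0.000778866

The integral term ∫_8^42 1/x^4 dx = 0.000646543.
½[f(8) + f(42)] = ½[0.000244141 + 3.21368e-07] = 0.000122231.
Running total after boundary: 0.000768774.
Order-1 term: 1/12 · (-3.06065e-08 − (-0.000122070)) = 1.01700e-05.
After k=1: 0.000778943.
Order-2 term: −1/720 · (-5.20519e-10 − (-5.72205e-05)) = -7.94721e-08.
After k=2: 0.000778864.
Order-3 term: 1/30240 · (-1.65244e-11 − (-5.00679e-05)) = 1.65568e-09.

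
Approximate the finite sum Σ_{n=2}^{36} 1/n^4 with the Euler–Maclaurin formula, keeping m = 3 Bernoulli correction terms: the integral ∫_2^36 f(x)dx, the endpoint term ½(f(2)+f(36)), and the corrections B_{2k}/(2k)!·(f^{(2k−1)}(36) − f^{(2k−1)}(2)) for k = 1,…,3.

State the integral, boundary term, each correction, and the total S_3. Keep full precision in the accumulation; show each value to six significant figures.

Integral: ∫_2^36 1/x^4 dx = 0.0416595.
Boundary: ½(f(2) + f(36)) = ½(0.0625000 + 5.95374e-07) = 0.0312503.
Integral + boundary = 0.0729098.
k=1: B_{2}/(2)! × [f^{(1)}(36) − f^{(1)}(2)] = 1/12 × (-6.61527e-08 − (-0.125000)) = 0.0104167.
After k=1: 0.0833265.
k=2: B_{4}/(4)! × [f^{(3)}(36) − f^{(3)}(2)] = −1/720 × (-1.53131e-09 − (-0.937500)) = -0.00130208.
After k=2: 0.0820244.
k=3: B_{6}/(6)! × [f^{(5)}(36) − f^{(5)}(2)] = 1/30240 × (-6.61678e-11 − (-13.1250)) = 0.000434028.

S_3 ≈ 0.0824584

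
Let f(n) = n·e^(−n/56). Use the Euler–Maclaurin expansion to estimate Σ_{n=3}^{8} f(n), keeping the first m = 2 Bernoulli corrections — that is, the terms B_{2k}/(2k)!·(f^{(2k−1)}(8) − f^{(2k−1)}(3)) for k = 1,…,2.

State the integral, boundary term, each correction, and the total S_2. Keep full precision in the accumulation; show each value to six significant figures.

S_2 ≈ 29.6436

∫_3^8 x·e^(−x/56) dx evaluates to 24.7671.
Endpoint term: (f(3) + f(8))/2 = (2.84351 + 6.93502)/2 = 4.88927.
Running total after boundary: 29.6564.
Order-1 term: 1/12 · (0.743038 − 0.897061) = -0.0128352.
Running total after k=1: 29.6436.
Order-2 term: −1/720 · (0.000789794 − 0.000890541) = 1.39927e-07.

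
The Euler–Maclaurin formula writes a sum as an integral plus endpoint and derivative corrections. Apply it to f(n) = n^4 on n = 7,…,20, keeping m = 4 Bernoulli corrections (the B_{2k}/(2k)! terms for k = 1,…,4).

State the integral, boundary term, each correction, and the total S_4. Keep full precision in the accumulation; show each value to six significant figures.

S_4 ≈ 720391

The integral term ∫_7^20 x^4 dx = 636639.
Endpoint term: (f(7) + f(20))/2 = (2401.00 + 160000)/2 = 81200.5.
Running total after boundary: 717839.
Correction k=1: B_{2}/2! · (f^{(1)}(20) − f^{(1)}(7)) = 1/12 · (32000.0 − 1372.00) = 2552.33.
Running total after k=1: 720391.
Correction k=2: B_{4}/4! · (f^{(3)}(20) − f^{(3)}(7)) = −1/720 · (480.000 − 168.000) = -0.433333.
Running total after k=2: 720391.
Correction k=3: B_{6}/6! · (f^{(5)}(20) − f^{(5)}(7)) = 1/30240 · (0.00000 − 0.00000) = 0.00000.
Running total after k=3: 720391.
Correction k=4: B_{8}/8! · (f^{(7)}(20) − f^{(7)}(7)) = −1/1209600 · (0.00000 − 0.00000) = 0.00000.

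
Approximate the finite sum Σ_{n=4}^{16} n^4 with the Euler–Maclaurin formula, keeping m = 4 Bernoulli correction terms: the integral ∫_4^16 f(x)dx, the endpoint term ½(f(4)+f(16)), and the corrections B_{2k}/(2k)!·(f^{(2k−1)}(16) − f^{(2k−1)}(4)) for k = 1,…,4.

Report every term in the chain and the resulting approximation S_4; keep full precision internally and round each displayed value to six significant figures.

S_4 ≈ 243750

∫_4^16 x^4 dx evaluates to 209510.
Boundary: ½(f(4) + f(16)) = ½(256.000 + 65536.0) = 32896.0.
Integral + boundary = 242406.
k=1: B_{2}/(2)! × [f^{(1)}(16) − f^{(1)}(4)] = 1/12 × (16384.0 − 256.000) = 1344.00.
Partial sum through k=1: 243750.
k=2: B_{4}/(4)! × [f^{(3)}(16) − f^{(3)}(4)] = −1/720 × (384.000 − 96.0000) = -0.400000.
Partial sum through k=2: 243750.
k=3: B_{6}/(6)! × [f^{(5)}(16) − f^{(5)}(4)] = 1/30240 × (0.00000 − 0.00000) = 0.00000.
Partial sum through k=3: 243750.
k=4: B_{8}/(8)! × [f^{(7)}(16) − f^{(7)}(4)] = −1/1209600 × (0.00000 − 0.00000) = 0.00000.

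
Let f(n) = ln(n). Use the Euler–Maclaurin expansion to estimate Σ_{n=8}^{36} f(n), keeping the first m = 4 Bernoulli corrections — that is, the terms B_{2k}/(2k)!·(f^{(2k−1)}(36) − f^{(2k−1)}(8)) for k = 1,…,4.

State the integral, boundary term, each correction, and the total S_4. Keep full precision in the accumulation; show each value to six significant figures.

The integral term ∫_8^36 ln(x) dx = 84.3711.
½[f(8) + f(36)] = ½[2.07944 + 3.58352] = 2.83148.
Integral + boundary = 87.2026.
k=1: B_{2}/(2)! × [f^{(1)}(36) − f^{(1)}(8)] = 1/12 × (0.0277778 − 0.125000) = -0.00810185.
Running total after k=1: 87.1945.
k=2: B_{4}/(4)! × [f^{(3)}(36) − f^{(3)}(8)] = −1/720 × (4.28669e-05 − 0.00390625) = 5.36581e-06.
Running total after k=2: 87.1945.
k=3: B_{6}/(6)! × [f^{(5)}(36) − f^{(5)}(8)] = 1/30240 × (3.96916e-07 − 0.000732422) = -2.42072e-08.
Running total after k=3: 87.1945.
k=4: B_{8}/(8)! × [f^{(7)}(36) − f^{(7)}(8)] = −1/1209600 × (9.18787e-09 − 0.000343323) = 2.83824e-10.

S_4 ≈ 87.1945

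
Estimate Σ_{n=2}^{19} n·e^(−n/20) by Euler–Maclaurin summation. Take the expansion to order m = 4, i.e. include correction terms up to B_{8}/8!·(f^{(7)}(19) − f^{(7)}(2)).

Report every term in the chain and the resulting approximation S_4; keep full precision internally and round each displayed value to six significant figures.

∫_2^19 x·e^(−x/20) dx evaluates to 96.4705.
Boundary: ½(f(2) + f(19)) = ½(1.80967 + 7.34808) = 4.57888.
Running total after boundary: 101.049.
k=1: B_{2}/(2)! × [f^{(1)}(19) − f^{(1)}(2)] = 1/12 × (0.0193371 − 0.814354) = -0.0662514.
After k=1: 100.983.
k=2: B_{4}/(4)! × [f^{(3)}(19) − f^{(3)}(2)] = −1/720 × (0.00198205 − 0.00656007) = 6.35837e-06.
After k=2: 100.983.
k=3: B_{6}/(6)! × [f^{(5)}(19) − f^{(5)}(2)] = 1/30240 × (9.78938e-06 − 2.77106e-05) = -5.92634e-10.
After k=3: 100.983.
k=4: B_{8}/(8)! × [f^{(7)}(19) − f^{(7)}(2)] = −1/1209600 × (3.65591e-08 − 9.75528e-08) = 5.04247e-14.

S_4 ≈ 100.983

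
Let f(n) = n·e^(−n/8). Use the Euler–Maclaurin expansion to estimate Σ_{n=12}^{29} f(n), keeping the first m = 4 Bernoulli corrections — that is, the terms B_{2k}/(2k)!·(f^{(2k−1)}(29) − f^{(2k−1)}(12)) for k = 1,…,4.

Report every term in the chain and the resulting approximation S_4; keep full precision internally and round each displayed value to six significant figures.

The integral term ∫_12^29 x·e^(−x/8) dx = 27.8127.
Endpoint term: (f(12) + f(29))/2 = (2.67756 + 0.772824)/2 = 1.72519.
Integral + boundary = 29.5379.
Order-1 term: 1/12 · (-0.0699539 − (-0.111565)) = 0.00346760.
Running total after k=1: 29.5414.
Order-2 term: −1/720 · (-0.000260245 − 0.00522961) = 7.62480e-06.
Running total after k=2: 29.5414.
Order-3 term: 1/30240 · (8.94593e-06 − 0.000190663) = -6.00916e-09.
Running total after k=3: 29.5414.
Order-4 term: −1/1209600 · (3.43097e-07 − 4.68146e-06) = 3.58661e-12.

S_4 ≈ 29.5414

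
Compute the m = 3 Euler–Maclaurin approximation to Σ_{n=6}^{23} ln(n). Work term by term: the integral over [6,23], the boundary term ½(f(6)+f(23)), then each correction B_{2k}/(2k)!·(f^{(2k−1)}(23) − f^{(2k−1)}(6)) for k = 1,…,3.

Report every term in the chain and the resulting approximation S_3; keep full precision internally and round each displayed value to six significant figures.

Integral: ∫_6^23 ln(x) dx = 44.3658.
Endpoint term: (f(6) + f(23))/2 = (1.79176 + 3.13549)/2 = 2.46363.
Integral + boundary = 46.8294.
Order-1 term: 1/12 · (0.0434783 − 0.166667) = -0.0102657.
Running total after k=1: 46.8192.
Order-2 term: −1/720 · (0.000164379 − 0.00925926) = 1.26318e-05.
Running total after k=2: 46.8192.
Order-3 term: 1/30240 · (3.72883e-06 − 0.00308642) = -1.01941e-07.

S_3 ≈ 46.8192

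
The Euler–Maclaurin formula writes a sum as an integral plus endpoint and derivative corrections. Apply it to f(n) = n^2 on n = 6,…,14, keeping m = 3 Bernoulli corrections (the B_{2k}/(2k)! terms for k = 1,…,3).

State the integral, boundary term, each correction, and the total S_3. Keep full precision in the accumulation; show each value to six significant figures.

S_3 ≈ 960.000

∫_6^14 x^2 dx evaluates to 842.667.
½[f(6) + f(14)] = ½[36.0000 + 196.000] = 116.000.
Running total after boundary: 958.667.
k=1: B_{2}/(2)! × [f^{(1)}(14) − f^{(1)}(6)] = 1/12 × (28.0000 − 12.0000) = 1.33333.
Running total after k=1: 960.000.
k=2: B_{4}/(4)! × [f^{(3)}(14) − f^{(3)}(6)] = −1/720 × (0.00000 − 0.00000) = 0.00000.
Running total after k=2: 960.000.
k=3: B_{6}/(6)! × [f^{(5)}(14) − f^{(5)}(6)] = 1/30240 × (0.00000 − 0.00000) = 0.00000.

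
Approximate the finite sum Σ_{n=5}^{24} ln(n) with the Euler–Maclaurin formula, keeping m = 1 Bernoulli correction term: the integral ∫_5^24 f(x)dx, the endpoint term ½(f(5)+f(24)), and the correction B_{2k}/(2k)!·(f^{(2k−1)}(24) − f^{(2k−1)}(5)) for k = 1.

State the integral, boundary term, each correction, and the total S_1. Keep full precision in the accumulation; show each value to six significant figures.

S_1 ≈ 51.6067

The integral term ∫_5^24 ln(x) dx = 49.2261.
½[f(5) + f(24)] = ½[1.60944 + 3.17805] = 2.39375.
Running total after boundary: 51.6198.
k=1: B_{2}/(2)! × [f^{(1)}(24) − f^{(1)}(5)] = 1/12 × (0.0416667 − 0.200000) = -0.0131944.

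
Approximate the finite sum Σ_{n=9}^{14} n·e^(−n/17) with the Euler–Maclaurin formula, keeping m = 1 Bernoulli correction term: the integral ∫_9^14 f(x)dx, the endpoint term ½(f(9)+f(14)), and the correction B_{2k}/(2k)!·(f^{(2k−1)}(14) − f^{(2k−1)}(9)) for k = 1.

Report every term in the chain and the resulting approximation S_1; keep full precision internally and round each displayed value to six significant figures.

Integral: ∫_9^14 x·e^(−x/17) dx = 29.0268.
Endpoint term: (f(9) + f(14))/2 = (5.30056 + 6.14432)/2 = 5.72244.
So far: 34.7492.
Order-1 term: 1/12 · (0.0774494 − 0.277154) = -0.0166420.

S_1 ≈ 34.7326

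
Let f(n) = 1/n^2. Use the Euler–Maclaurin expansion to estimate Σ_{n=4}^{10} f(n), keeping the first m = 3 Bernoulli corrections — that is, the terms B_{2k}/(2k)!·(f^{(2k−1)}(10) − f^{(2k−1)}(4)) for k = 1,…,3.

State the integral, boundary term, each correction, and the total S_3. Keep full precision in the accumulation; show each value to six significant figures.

S_3 ≈ 0.188657

The integral term ∫_4^10 1/x^2 dx = 0.150000.
½[f(4) + f(10)] = ½[0.0625000 + 0.0100000] = 0.0362500.
Running total after boundary: 0.186250.
Correction k=1: B_{2}/2! · (f^{(1)}(10) − f^{(1)}(4)) = 1/12 · (-0.00200000 − (-0.0312500)) = 0.00243750.
After k=1: 0.188688.
Correction k=2: B_{4}/4! · (f^{(3)}(10) − f^{(3)}(4)) = −1/720 · (-0.000240000 − (-0.0234375)) = -3.22188e-05.
After k=2: 0.188655.
Correction k=3: B_{6}/6! · (f^{(5)}(10) − f^{(5)}(4)) = 1/30240 · (-7.20000e-05 − (-0.0439453)) = 1.45084e-06.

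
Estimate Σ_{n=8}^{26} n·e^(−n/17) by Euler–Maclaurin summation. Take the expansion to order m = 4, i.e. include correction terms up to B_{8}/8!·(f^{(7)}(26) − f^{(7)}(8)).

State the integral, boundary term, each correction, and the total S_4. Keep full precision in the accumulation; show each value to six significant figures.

S_4 ≈ 112.367

∫_8^26 x·e^(−x/17) dx evaluates to 107.089.
Boundary: ½(f(8) + f(26)) = ½(4.99708 + 5.63324) = 5.31516.
So far: 112.404.
Order-1 term: 1/12 · (-0.114704 − 0.330689) = -0.0371161.
Running total after k=1: 112.367.
Order-2 term: −1/720 · (0.00110250 − 0.00546698) = 6.06179e-06.
Running total after k=2: 112.367.
Order-3 term: 1/30240 · (9.00310e-06 − 3.38744e-05) = -8.22465e-10.
Running total after k=3: 112.367.
Order-4 term: −1/1209600 · (4.91050e-08 − 1.68969e-07) = 9.90938e-14.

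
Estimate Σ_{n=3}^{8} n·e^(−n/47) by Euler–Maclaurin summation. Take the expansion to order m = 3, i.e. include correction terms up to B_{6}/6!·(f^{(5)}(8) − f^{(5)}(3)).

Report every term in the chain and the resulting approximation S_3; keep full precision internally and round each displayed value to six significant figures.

∫_3^8 x·e^(−x/47) dx evaluates to 24.2774.
½[f(3) + f(8)] = ½[2.81449 + 6.74788] = 4.78119.
So far: 29.0586.
Correction k=1: B_{2}/2! · (f^{(1)}(8) − f^{(1)}(3)) = 1/12 · (0.699913 − 0.878282) = -0.0148640.
After k=1: 29.0437.
Correction k=2: B_{4}/4! · (f^{(3)}(8) − f^{(3)}(3)) = −1/720 · (0.00108053 − 0.00124699) = 2.31205e-07.
After k=2: 29.0437.
Correction k=3: B_{6}/6! · (f^{(5)}(8) − f^{(5)}(3)) = 1/30240 · (8.34861e-07 − 9.49025e-07) = -3.77528e-12.

S_3 ≈ 29.0437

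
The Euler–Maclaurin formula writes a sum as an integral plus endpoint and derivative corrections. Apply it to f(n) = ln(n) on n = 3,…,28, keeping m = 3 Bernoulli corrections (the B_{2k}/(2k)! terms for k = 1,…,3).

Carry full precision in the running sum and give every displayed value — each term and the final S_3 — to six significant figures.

S_3 ≈ 67.1966

Integral: ∫_3^28 ln(x) dx = 65.0059.
Boundary: ½(f(3) + f(28)) = ½(1.09861 + 3.33220) = 2.21541.
So far: 67.2213.
Correction k=1: B_{2}/2! · (f^{(1)}(28) − f^{(1)}(3)) = 1/12 · (0.0357143 − 0.333333) = -0.0248016.
Partial sum through k=1: 67.1965.
Correction k=2: B_{4}/4! · (f^{(3)}(28) − f^{(3)}(3)) = −1/720 · (9.11079e-05 − 0.0740741) = 0.000102754.
Partial sum through k=2: 67.1966.
Correction k=3: B_{6}/6! · (f^{(5)}(28) − f^{(5)}(3)) = 1/30240 · (1.39451e-06 − 0.0987654) = -3.26601e-06.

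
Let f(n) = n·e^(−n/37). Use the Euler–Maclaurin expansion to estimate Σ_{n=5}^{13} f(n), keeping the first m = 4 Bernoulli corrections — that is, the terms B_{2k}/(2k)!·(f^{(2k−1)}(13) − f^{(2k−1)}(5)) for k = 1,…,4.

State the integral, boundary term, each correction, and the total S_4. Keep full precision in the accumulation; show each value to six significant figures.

The integral term ∫_5^13 x·e^(−x/37) dx = 55.6586.
Endpoint term: (f(5) + f(13))/2 = (4.36799 + 9.14857)/2 = 6.75828.
So far: 62.4169.
Order-1 term: 1/12 · (0.456478 − 0.755544) = -0.0249222.
Running total after k=1: 62.3920.
Order-2 term: −1/720 · (0.00136154 − 0.00182815) = 6.48070e-07.
Running total after k=2: 62.3920.
Order-3 term: 1/30240 · (1.74554e-06 − 2.26765e-06) = -1.72654e-11.
Running total after k=3: 62.3920.
Order-4 term: −1/1209600 · (1.82361e-09 − 2.33740e-09) = 4.24757e-16.

S_4 ≈ 62.3920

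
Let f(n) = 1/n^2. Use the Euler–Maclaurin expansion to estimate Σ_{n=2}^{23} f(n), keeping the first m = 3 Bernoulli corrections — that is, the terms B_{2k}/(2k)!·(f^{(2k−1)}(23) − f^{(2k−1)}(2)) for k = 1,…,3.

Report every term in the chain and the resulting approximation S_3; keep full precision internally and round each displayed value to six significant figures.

The integral term ∫_2^23 1/x^2 dx = 0.456522.
Boundary: ½(f(2) + f(23)) = ½(0.250000 + 0.00189036) = 0.125945.
So far: 0.582467.
Correction k=1: B_{2}/2! · (f^{(1)}(23) − f^{(1)}(2)) = 1/12 · (-0.000164379 − (-0.250000)) = 0.0208196.
Running total after k=1: 0.603287.
Correction k=2: B_{4}/4! · (f^{(3)}(23) − f^{(3)}(2)) = −1/720 · (-3.72883e-06 − (-0.750000)) = -0.00104166.
Running total after k=2: 0.602245.
Correction k=3: B_{6}/6! · (f^{(5)}(23) − f^{(5)}(2)) = 1/30240 · (-2.11465e-07 − (-5.62500)) = 0.000186012.

S_3 ≈ 0.602431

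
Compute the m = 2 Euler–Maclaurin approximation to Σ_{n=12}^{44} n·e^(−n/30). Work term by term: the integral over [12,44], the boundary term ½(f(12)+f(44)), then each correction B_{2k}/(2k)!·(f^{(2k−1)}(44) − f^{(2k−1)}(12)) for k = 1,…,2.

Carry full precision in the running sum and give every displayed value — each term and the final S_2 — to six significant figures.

The integral term ∫_12^44 x·e^(−x/30) dx = 332.464.
Boundary: ½(f(12) + f(44)) = ½(8.04384 + 10.1505) = 9.09717.
Integral + boundary = 341.562.
Order-1 term: 1/12 · (-0.107657 − 0.402192) = -0.0424874.
Partial sum through k=1: 341.519.
Order-2 term: −1/720 · (0.000393033 − 0.00193648) = 2.14368e-06.

S_2 ≈ 341.519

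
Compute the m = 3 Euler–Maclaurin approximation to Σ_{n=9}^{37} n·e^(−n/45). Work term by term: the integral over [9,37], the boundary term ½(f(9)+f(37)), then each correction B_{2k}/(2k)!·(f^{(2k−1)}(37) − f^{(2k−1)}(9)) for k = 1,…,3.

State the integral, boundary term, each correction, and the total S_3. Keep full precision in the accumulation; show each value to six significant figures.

S_3 ≈ 379.697

The integral term ∫_9^37 x·e^(−x/45) dx = 367.930.
½[f(9) + f(37)] = ½[7.36858 + 16.2598] = 11.8142.
Running total after boundary: 379.745.
k=1: B_{2}/(2)! × [f^{(1)}(37) − f^{(1)}(9)] = 1/12 × (0.0781252 − 0.654985) = -0.0480716.
After k=1: 379.697.
k=2: B_{4}/(4)! × [f^{(3)}(37) − f^{(3)}(9)] = −1/720 × (0.000472609 − 0.00113207) = 9.15921e-07.
After k=2: 379.697.
k=3: B_{6}/(6)! × [f^{(5)}(37) − f^{(5)}(9)] = 1/30240 × (4.47722e-07 − 9.58368e-07) = -1.68864e-11.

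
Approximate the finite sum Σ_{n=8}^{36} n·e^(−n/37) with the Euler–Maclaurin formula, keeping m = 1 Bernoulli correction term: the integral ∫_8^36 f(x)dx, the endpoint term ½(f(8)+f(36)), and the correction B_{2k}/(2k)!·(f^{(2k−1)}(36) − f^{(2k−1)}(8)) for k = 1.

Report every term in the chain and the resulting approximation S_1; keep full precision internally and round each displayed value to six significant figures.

S_1 ≈ 330.369

The integral term ∫_8^36 x·e^(−x/37) dx = 320.395.
Endpoint term: (f(8) + f(36))/2 = (6.44449 + 13.6065)/2 = 10.0255.
Running total after boundary: 330.421.
Order-1 term: 1/12 · (0.0102151 − 0.631386) = -0.0517642.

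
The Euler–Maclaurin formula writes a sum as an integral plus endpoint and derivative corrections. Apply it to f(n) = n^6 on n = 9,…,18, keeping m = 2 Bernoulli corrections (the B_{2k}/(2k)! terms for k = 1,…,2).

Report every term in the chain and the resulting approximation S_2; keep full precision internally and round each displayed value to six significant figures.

Integral: ∫_9^18 x^6 dx = 8.67767e+07.
½[f(9) + f(18)] = ½[531441 + 3.40122e+07] = 1.72718e+07.
Integral + boundary = 1.04049e+08.
Correction k=1: B_{2}/2! · (f^{(1)}(18) − f^{(1)}(9)) = 1/12 · (1.13374e+07 − 354294) = 915260.
Partial sum through k=1: 1.04964e+08.
Correction k=2: B_{4}/4! · (f^{(3)}(18) − f^{(3)}(9)) = −1/720 · (699840 − 87480.0) = -850.500.

S_2 ≈ 1.04963e+08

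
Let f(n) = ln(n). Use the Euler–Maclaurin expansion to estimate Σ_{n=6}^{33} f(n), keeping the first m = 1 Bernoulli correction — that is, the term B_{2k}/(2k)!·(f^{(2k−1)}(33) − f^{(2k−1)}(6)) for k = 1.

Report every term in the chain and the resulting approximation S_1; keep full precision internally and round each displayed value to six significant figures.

∫_6^33 ln(x) dx evaluates to 77.6342.
Endpoint term: (f(6) + f(33))/2 = (1.79176 + 3.49651)/2 = 2.64413.
Running total after boundary: 80.2783.
Correction k=1: B_{2}/2! · (f^{(1)}(33) − f^{(1)}(6)) = 1/12 · (0.0303030 − 0.166667) = -0.0113636.

S_1 ≈ 80.2670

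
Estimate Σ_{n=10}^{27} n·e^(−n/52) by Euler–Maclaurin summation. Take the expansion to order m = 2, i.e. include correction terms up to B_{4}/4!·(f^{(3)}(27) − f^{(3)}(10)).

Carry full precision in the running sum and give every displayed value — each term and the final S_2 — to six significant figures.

S_2 ≈ 227.927

Integral: ∫_10^27 x·e^(−x/52) dx = 215.801.
Boundary: ½(f(10) + f(27)) = ½(8.25053 + 16.0644) = 12.1575.
Running total after boundary: 227.958.
k=1: B_{2}/(2)! × [f^{(1)}(27) − f^{(1)}(10)] = 1/12 × (0.286047 − 0.666389) = -0.0316951.
Partial sum through k=1: 227.927.
k=2: B_{4}/(4)! × [f^{(3)}(27) − f^{(3)}(10)] = −1/720 × (0.000545859 − 0.000856692) = 4.31712e-07.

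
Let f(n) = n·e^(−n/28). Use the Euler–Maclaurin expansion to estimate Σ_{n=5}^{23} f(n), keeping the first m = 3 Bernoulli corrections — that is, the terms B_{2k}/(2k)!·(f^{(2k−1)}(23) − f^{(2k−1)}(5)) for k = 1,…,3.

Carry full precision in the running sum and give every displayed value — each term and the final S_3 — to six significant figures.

∫_5^23 x·e^(−x/28) dx evaluates to 144.854.
Endpoint term: (f(5) + f(23))/2 = (4.18232 + 10.1155)/2 = 7.14889.
Running total after boundary: 152.003.
k=1: B_{2}/(2)! × [f^{(1)}(23) − f^{(1)}(5)] = 1/12 × (0.0785362 − 0.687096) = -0.0507133.
Running total after k=1: 151.953.
k=2: B_{4}/(4)! × [f^{(3)}(23) − f^{(3)}(5)] = −1/720 × (0.00122212 − 0.00301024) = 2.48349e-06.
Running total after k=2: 151.953.
k=3: B_{6}/(6)! × [f^{(5)}(23) − f^{(5)}(5)] = 1/30240 × (2.98988e-06 − 6.56132e-06) = -1.18103e-10.

S_3 ≈ 151.953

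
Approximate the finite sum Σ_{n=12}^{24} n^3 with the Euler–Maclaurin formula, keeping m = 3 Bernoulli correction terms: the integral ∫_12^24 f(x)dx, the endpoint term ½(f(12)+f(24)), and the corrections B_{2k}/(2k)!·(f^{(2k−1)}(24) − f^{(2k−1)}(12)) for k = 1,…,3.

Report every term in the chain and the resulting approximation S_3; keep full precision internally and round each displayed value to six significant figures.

S_3 ≈ 85644.0

∫_12^24 x^3 dx evaluates to 77760.0.
Boundary: ½(f(12) + f(24)) = ½(1728.00 + 13824.0) = 7776.00.
Running total after boundary: 85536.0.
Correction k=1: B_{2}/2! · (f^{(1)}(24) − f^{(1)}(12)) = 1/12 · (1728.00 − 432.000) = 108.000.
Running total after k=1: 85644.0.
Correction k=2: B_{4}/4! · (f^{(3)}(24) − f^{(3)}(12)) = −1/720 · (6.00000 − 6.00000) = 0.00000.
Running total after k=2: 85644.0.
Correction k=3: B_{6}/6! · (f^{(5)}(24) − f^{(5)}(12)) = 1/30240 · (0.00000 − 0.00000) = 0.00000.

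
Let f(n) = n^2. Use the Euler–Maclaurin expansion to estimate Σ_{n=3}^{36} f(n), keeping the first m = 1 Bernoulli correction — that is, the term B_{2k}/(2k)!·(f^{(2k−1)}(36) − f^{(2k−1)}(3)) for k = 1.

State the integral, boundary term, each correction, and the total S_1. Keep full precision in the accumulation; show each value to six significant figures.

S_1 ≈ 16201.0

Integral: ∫_3^36 x^2 dx = 15543.0.
½[f(3) + f(36)] = ½[9.00000 + 1296.00] = 652.500.
Running total after boundary: 16195.5.
k=1: B_{2}/(2)! × [f^{(1)}(36) − f^{(1)}(3)] = 1/12 × (72.0000 − 6.00000) = 5.50000.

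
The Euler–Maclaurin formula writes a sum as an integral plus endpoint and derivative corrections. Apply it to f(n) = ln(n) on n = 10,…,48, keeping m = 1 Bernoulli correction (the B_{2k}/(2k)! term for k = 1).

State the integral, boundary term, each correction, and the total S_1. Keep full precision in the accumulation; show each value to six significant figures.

∫_10^48 ln(x) dx evaluates to 124.792.
Boundary: ½(f(10) + f(48)) = ½(2.30259 + 3.87120) = 3.08689.
So far: 127.879.
Correction k=1: B_{2}/2! · (f^{(1)}(48) − f^{(1)}(10)) = 1/12 · (0.0208333 − 0.100000) = -0.00659722.

S_1 ≈ 127.872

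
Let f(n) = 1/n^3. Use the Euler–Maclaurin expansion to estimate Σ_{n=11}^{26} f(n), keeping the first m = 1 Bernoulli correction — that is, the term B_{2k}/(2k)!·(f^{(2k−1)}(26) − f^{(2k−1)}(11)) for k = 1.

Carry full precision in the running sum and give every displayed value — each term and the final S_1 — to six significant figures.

S_1 ≈ 0.00381322

Integral: ∫_11^26 1/x^3 dx = 0.00339259.
½[f(11) + f(26)] = ½[0.000751315 + 5.68958e-05] = 0.000404105.
So far: 0.00379669.
k=1: B_{2}/(2)! × [f^{(1)}(26) − f^{(1)}(11)] = 1/12 × (-6.56490e-06 − (-0.000204904)) = 1.65283e-05.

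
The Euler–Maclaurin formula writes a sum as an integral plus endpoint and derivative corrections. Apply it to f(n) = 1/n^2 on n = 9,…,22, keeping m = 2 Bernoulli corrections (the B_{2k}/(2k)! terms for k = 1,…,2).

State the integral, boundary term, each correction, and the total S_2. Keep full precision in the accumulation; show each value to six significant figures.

∫_9^22 1/x^2 dx evaluates to 0.0656566.
Boundary: ½(f(9) + f(22)) = ½(0.0123457 + 0.00206612) = 0.00720590.
Running total after boundary: 0.0728625.
k=1: B_{2}/(2)! × [f^{(1)}(22) − f^{(1)}(9)] = 1/12 × (-0.000187829 − (-0.00274348)) = 0.000212971.
Partial sum through k=1: 0.0730754.
k=2: B_{4}/(4)! × [f^{(3)}(22) − f^{(3)}(9)] = −1/720 × (-4.65691e-06 − (-0.000406442)) = -5.58035e-07.

S_2 ≈ 0.0730749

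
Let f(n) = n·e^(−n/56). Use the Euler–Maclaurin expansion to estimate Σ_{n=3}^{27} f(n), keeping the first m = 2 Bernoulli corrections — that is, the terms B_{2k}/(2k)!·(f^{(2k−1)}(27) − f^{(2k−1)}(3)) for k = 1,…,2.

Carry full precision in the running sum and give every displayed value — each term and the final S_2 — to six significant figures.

S_2 ≈ 271.418

∫_3^27 x·e^(−x/56) dx evaluates to 261.709.
Endpoint term: (f(3) + f(27))/2 = (2.84351 + 16.6714)/2 = 9.75745.
Running total after boundary: 271.466.
k=1: B_{2}/(2)! × [f^{(1)}(27) − f^{(1)}(3)] = 1/12 × (0.319755 − 0.897061) = -0.0481088.
Partial sum through k=1: 271.418.
k=2: B_{4}/(4)! × [f^{(3)}(27) − f^{(3)}(3)] = −1/720 × (0.000495750 − 0.000890541) = 5.48321e-07.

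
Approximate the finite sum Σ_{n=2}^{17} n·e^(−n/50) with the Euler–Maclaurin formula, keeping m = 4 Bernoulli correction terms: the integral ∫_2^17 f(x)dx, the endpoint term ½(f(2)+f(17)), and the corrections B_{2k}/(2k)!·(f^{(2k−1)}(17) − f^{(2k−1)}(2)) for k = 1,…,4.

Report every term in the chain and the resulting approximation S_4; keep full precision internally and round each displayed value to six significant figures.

∫_2^17 x·e^(−x/50) dx evaluates to 113.622.
Endpoint term: (f(2) + f(17))/2 = (1.92158 + 12.1001)/2 = 7.01084.
So far: 120.633.
Correction k=1: B_{2}/2! · (f^{(1)}(17) − f^{(1)}(2)) = 1/12 · (0.469768 − 0.922358) = -0.0377158.
After k=1: 120.595.
Correction k=2: B_{4}/4! · (f^{(3)}(17) − f^{(3)}(2)) = −1/720 · (0.000757324 − 0.00113757) = 5.28126e-07.
After k=2: 120.595.
Correction k=3: B_{6}/6! · (f^{(5)}(17) − f^{(5)}(2)) = 1/30240 · (5.30696e-07 − 7.62482e-07) = -7.66490e-12.
After k=3: 120.595.
Correction k=4: B_{8}/8! · (f^{(7)}(17) − f^{(7)}(2)) = −1/1209600 · (3.03385e-10 − 4.27974e-10) = 1.03000e-16.

S_4 ≈ 120.595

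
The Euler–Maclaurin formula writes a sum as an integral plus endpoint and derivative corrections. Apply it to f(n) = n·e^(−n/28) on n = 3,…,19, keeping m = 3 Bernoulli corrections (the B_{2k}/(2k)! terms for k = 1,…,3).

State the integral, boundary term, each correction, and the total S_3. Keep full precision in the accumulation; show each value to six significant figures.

The integral term ∫_3^19 x·e^(−x/28) dx = 112.148.
Endpoint term: (f(3) + f(19))/2 = (2.69519 + 9.63948)/2 = 6.16734.
So far: 118.315.
Correction k=1: B_{2}/2! · (f^{(1)}(19) − f^{(1)}(3)) = 1/12 · (0.163074 − 0.802140) = -0.0532555.
Partial sum through k=1: 118.262.
Correction k=2: B_{4}/4! · (f^{(3)}(19) − f^{(3)}(3)) = −1/720 · (0.00150224 − 0.00331497) = 2.51768e-06.
Partial sum through k=2: 118.262.
Correction k=3: B_{6}/6! · (f^{(5)}(19) − f^{(5)}(3)) = 1/30240 · (3.56694e-06 − 7.15153e-06) = -1.18538e-10.

S_3 ≈ 118.262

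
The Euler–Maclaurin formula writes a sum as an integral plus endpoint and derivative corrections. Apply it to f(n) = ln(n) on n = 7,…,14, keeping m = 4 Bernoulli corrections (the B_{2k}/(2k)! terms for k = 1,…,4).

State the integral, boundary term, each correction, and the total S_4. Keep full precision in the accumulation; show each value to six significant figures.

S_4 ≈ 18.6120

Integral: ∫_7^14 ln(x) dx = 16.3254.
Endpoint term: (f(7) + f(14))/2 = (1.94591 + 2.63906)/2 = 2.29248.
Integral + boundary = 18.6179.
k=1: B_{2}/(2)! × [f^{(1)}(14) − f^{(1)}(7)] = 1/12 × (0.0714286 − 0.142857) = -0.00595238.
Running total after k=1: 18.6120.
k=2: B_{4}/(4)! × [f^{(3)}(14) − f^{(3)}(7)] = −1/720 × (0.000728863 − 0.00583090) = 7.08617e-06.
Running total after k=2: 18.6120.
k=3: B_{6}/(6)! × [f^{(5)}(14) − f^{(5)}(7)] = 1/30240 × (4.46243e-05 − 0.00142798) = -4.57458e-08.
Running total after k=3: 18.6120.
k=4: B_{8}/(8)! × [f^{(7)}(14) − f^{(7)}(7)] = −1/1209600 × (6.83024e-06 − 0.000874271) = 7.17130e-10.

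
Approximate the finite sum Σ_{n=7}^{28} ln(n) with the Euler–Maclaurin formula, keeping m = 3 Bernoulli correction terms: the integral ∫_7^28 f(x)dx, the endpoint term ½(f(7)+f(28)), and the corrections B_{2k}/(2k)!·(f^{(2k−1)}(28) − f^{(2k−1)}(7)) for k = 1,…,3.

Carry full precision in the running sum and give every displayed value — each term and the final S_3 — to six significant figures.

∫_7^28 ln(x) dx evaluates to 58.6804.
Boundary: ½(f(7) + f(28)) = ½(1.94591 + 3.33220) = 2.63906.
Running total after boundary: 61.3194.
Correction k=1: B_{2}/2! · (f^{(1)}(28) − f^{(1)}(7)) = 1/12 · (0.0357143 − 0.142857) = -0.00892857.
After k=1: 61.3105.
Correction k=2: B_{4}/4! · (f^{(3)}(28) − f^{(3)}(7)) = −1/720 · (9.11079e-05 − 0.00583090) = 7.97194e-06.
After k=2: 61.3105.
Correction k=3: B_{6}/6! · (f^{(5)}(28) − f^{(5)}(7)) = 1/30240 · (1.39451e-06 − 0.00142798) = -4.71753e-08.

S_3 ≈ 61.3105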